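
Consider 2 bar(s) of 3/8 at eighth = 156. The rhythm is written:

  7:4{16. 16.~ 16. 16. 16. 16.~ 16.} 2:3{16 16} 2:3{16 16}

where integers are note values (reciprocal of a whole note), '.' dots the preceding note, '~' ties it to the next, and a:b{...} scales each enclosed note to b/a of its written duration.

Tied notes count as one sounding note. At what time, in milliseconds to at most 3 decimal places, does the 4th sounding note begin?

note 4 onset = 12/7b = 659.341ms

1. 0.0ms @ 0 + 164.835ms (3/7)
2. 164.835ms @ 3/7 + 329.67ms (6/7)
3. 494.505ms @ 9/7 + 164.835ms (3/7)
4. 659.341ms @ 12/7 + 164.835ms (3/7)
5. 824.176ms @ 15/7 + 329.67ms (6/7)
6. 1153.846ms @ 3 + 288.462ms (3/4)
7. 1442.308ms @ 15/4 + 288.462ms (3/4)
8. 1730.769ms @ 9/2 + 288.462ms (3/4)
9. 2019.231ms @ 21/4 + 288.462ms (3/4)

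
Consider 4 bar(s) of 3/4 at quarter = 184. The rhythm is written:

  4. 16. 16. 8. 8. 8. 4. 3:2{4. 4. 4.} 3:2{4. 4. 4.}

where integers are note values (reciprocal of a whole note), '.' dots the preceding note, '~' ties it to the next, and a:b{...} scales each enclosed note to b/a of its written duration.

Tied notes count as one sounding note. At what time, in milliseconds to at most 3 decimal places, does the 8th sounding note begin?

1. 0.0ms @ 0 + 489.13ms (3/2)
2. 489.13ms @ 3/2 + 122.283ms (3/8)
3. 611.413ms @ 15/8 + 122.283ms (3/8)
4. 733.696ms @ 9/4 + 244.565ms (3/4)
5. 978.261ms @ 3 + 244.565ms (3/4)
6. 1222.826ms @ 15/4 + 244.565ms (3/4)
7. 1467.391ms @ 9/2 + 489.13ms (3/2)
8. 1956.522ms @ 6 + 326.087ms (1)
9. 2282.609ms @ 7 + 326.087ms (1)
10. 2608.696ms @ 8 + 326.087ms (1)
11. 2934.783ms @ 9 + 326.087ms (1)
12. 3260.87ms @ 10 + 326.087ms (1)
13. 3586.957ms @ 11 + 326.087ms (1)

note 8 onset = 6b = 1956.522ms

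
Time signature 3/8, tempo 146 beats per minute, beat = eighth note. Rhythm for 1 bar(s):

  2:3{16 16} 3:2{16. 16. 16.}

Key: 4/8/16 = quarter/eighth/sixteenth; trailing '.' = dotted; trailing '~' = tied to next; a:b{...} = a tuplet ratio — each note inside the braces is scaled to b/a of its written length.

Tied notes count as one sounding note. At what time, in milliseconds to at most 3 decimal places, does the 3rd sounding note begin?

note 3 onset = 3/2b = 616.438ms

1. 0.0ms @ 0 + 308.219ms (3/4)
2. 308.219ms @ 3/4 + 308.219ms (3/4)
3. 616.438ms @ 3/2 + 205.479ms (1/2)
4. 821.918ms @ 2 + 205.479ms (1/2)
5. 1027.397ms @ 5/2 + 205.479ms (1/2)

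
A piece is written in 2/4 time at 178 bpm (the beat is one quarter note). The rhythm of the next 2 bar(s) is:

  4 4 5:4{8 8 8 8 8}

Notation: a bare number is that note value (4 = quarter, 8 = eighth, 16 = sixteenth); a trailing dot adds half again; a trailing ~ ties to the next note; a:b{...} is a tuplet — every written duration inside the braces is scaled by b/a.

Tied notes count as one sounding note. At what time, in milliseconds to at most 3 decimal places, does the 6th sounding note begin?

1. 0.0ms @ 0 + 337.079ms (1)
2. 337.079ms @ 1 + 337.079ms (1)
3. 674.157ms @ 2 + 134.831ms (2/5)
4. 808.989ms @ 12/5 + 134.831ms (2/5)
5. 943.82ms @ 14/5 + 134.831ms (2/5)
6. 1078.652ms @ 16/5 + 134.831ms (2/5)
7. 1213.483ms @ 18/5 + 134.831ms (2/5)

note 6 onset = 16/5b = 1078.652ms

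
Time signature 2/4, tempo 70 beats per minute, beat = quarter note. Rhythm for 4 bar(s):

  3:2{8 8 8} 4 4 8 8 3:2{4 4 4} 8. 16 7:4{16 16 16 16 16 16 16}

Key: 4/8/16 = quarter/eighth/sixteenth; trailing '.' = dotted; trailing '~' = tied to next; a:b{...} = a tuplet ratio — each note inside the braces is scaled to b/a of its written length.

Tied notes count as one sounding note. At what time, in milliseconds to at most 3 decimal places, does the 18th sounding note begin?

note 18 onset = 54/7b = 6612.245ms

1. 0.0ms @ 0 + 285.714ms (1/3)
2. 285.714ms @ 1/3 + 285.714ms (1/3)
3. 571.429ms @ 2/3 + 285.714ms (1/3)
4. 857.143ms @ 1 + 857.143ms (1)
5. 1714.286ms @ 2 + 857.143ms (1)
6. 2571.429ms @ 3 + 428.571ms (1/2)
7. 3000.0ms @ 7/2 + 428.571ms (1/2)
8. 3428.571ms @ 4 + 571.429ms (2/3)
9. 4000.0ms @ 14/3 + 571.429ms (2/3)
10. 4571.429ms @ 16/3 + 571.429ms (2/3)
11. 5142.857ms @ 6 + 642.857ms (3/4)
12. 5785.714ms @ 27/4 + 214.286ms (1/4)
13. 6000.0ms @ 7 + 122.449ms (1/7)
14. 6122.449ms @ 50/7 + 122.449ms (1/7)
15. 6244.898ms @ 51/7 + 122.449ms (1/7)
16. 6367.347ms @ 52/7 + 122.449ms (1/7)
17. 6489.796ms @ 53/7 + 122.449ms (1/7)
18. 6612.245ms @ 54/7 + 122.449ms (1/7)
19. 6734.694ms @ 55/7 + 122.449ms (1/7)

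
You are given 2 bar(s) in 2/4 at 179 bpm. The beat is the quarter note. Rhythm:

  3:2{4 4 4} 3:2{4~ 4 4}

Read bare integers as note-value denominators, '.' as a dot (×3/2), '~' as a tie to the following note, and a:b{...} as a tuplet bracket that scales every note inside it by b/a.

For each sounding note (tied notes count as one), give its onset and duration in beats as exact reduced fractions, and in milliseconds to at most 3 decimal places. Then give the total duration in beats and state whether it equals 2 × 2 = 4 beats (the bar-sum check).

1) 0.0ms=0b +223.464ms=2/3b
2) 223.464ms=2/3b +223.464ms=2/3b
3) 446.927ms=4/3b +223.464ms=2/3b
4) 670.391ms=2b +446.927ms=4/3b
5) 1117.318ms=10/3b +223.464ms=2/3b
Σ=4b of 4 (179bpm 2/4) — PASS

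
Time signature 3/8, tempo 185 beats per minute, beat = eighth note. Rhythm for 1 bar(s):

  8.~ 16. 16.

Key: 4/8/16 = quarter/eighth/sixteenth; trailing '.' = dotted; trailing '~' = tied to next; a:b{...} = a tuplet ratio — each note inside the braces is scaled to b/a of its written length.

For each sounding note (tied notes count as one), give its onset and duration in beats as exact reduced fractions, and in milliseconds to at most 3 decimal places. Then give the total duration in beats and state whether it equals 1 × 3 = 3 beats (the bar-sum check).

1) 0.0ms=0b +729.73ms=9/4b
2) 729.73ms=9/4b +243.243ms=3/4b
Σ=3b of 3 (185bpm 3/8) — PASS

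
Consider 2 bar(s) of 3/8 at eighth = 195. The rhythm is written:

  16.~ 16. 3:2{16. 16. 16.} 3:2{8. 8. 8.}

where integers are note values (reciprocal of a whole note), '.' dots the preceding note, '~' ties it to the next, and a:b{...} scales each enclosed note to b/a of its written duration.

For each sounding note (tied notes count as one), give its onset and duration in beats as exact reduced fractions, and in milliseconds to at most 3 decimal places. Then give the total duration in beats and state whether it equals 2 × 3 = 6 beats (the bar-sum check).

1) 0.0ms=0b +461.538ms=3/2b
2) 461.538ms=3/2b +153.846ms=1/2b
3) 615.385ms=2b +153.846ms=1/2b
4) 769.231ms=5/2b +153.846ms=1/2b
5) 923.077ms=3b +307.692ms=1b
6) 1230.769ms=4b +307.692ms=1b
7) 1538.462ms=5b +307.692ms=1b
Σ=6b of 6 (195bpm 3/8) — PASS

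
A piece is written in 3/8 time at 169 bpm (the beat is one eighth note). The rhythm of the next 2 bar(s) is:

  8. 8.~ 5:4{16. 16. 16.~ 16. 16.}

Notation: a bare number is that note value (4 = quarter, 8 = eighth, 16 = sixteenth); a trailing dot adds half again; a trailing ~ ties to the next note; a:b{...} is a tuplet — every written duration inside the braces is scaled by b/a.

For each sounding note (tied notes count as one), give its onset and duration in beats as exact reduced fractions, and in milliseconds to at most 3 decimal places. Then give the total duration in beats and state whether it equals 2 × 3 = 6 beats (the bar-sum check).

1) 0.0ms=0b +532.544ms=3/2b
2) 532.544ms=3/2b +745.562ms=21/10b
3) 1278.107ms=18/5b +213.018ms=3/5b
4) 1491.124ms=21/5b +426.036ms=6/5b
5) 1917.16ms=27/5b +213.018ms=3/5b
Σ=6b of 6 (169bpm 3/8) — PASS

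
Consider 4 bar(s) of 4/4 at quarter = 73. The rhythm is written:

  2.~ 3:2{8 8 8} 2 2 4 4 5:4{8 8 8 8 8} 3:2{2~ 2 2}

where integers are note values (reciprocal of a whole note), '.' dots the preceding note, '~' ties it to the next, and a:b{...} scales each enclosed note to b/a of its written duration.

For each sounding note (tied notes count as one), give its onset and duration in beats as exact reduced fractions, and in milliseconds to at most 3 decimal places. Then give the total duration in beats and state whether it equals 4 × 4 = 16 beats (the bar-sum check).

1) 0.0ms=0b +2739.726ms=10/3b
2) 2739.726ms=10/3b +273.973ms=1/3b
3) 3013.699ms=11/3b +273.973ms=1/3b
4) 3287.671ms=4b +1643.836ms=2b
5) 4931.507ms=6b +1643.836ms=2b
6) 6575.342ms=8b +821.918ms=1b
7) 7397.26ms=9b +821.918ms=1b
8) 8219.178ms=10b +328.767ms=2/5b
9) 8547.945ms=52/5b +328.767ms=2/5b
10) 8876.712ms=54/5b +328.767ms=2/5b
11) 9205.479ms=56/5b +328.767ms=2/5b
12) 9534.247ms=58/5b +328.767ms=2/5b
13) 9863.014ms=12b +2191.781ms=8/3b
14) 12054.795ms=44/3b +1095.89ms=4/3b
Σ=16b of 16 (73bpm 4/4) — PASS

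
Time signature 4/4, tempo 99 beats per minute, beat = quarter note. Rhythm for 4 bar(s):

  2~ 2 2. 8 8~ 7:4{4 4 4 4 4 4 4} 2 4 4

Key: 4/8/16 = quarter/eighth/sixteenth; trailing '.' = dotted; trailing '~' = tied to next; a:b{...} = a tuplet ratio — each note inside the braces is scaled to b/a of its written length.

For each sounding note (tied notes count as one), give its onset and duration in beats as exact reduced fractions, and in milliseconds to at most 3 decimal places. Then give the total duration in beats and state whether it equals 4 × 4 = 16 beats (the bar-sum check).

1) 0.0ms=0b +2424.242ms=4b
2) 2424.242ms=4b +1818.182ms=3b
3) 4242.424ms=7b +303.03ms=1/2b
4) 4545.455ms=15/2b +649.351ms=15/14b
5) 5194.805ms=60/7b +346.32ms=4/7b
6) 5541.126ms=64/7b +346.32ms=4/7b
7) 5887.446ms=68/7b +346.32ms=4/7b
8) 6233.766ms=72/7b +346.32ms=4/7b
9) 6580.087ms=76/7b +346.32ms=4/7b
10) 6926.407ms=80/7b +346.32ms=4/7b
11) 7272.727ms=12b +1212.121ms=2b
12) 8484.848ms=14b +606.061ms=1b
13) 9090.909ms=15b +606.061ms=1b
Σ=16b of 16 (99bpm 4/4) — PASS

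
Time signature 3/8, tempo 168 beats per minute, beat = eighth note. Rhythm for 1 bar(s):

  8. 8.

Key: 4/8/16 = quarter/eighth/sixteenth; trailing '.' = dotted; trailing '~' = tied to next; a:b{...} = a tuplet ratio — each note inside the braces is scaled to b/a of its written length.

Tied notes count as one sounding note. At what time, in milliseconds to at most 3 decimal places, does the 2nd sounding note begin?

1. 0.0ms @ 0 + 535.714ms (3/2)
2. 535.714ms @ 3/2 + 535.714ms (3/2)

note 2 onset = 3/2b = 535.714ms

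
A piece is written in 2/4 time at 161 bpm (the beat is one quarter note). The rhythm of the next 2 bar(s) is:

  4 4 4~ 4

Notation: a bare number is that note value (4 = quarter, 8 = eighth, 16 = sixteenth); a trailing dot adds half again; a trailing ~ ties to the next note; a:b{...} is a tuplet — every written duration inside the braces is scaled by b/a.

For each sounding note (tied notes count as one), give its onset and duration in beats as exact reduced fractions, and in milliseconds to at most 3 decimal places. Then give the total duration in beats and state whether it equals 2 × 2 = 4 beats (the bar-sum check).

1) 0.0ms=0b +372.671ms=1b
2) 372.671ms=1b +372.671ms=1b
3) 745.342ms=2b +745.342ms=2b
Σ=4b of 4 (161bpm 2/4) — PASS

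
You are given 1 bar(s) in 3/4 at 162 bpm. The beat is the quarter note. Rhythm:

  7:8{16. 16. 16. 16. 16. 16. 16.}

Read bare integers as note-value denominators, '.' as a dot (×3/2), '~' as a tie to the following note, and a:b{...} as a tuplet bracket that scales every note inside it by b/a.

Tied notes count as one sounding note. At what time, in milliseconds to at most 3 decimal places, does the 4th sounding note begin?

note 4 onset = 9/7b = 476.19ms

1. 0.0ms @ 0 + 158.73ms (3/7)
2. 158.73ms @ 3/7 + 158.73ms (3/7)
3. 317.46ms @ 6/7 + 158.73ms (3/7)
4. 476.19ms @ 9/7 + 158.73ms (3/7)
5. 634.921ms @ 12/7 + 158.73ms (3/7)
6. 793.651ms @ 15/7 + 158.73ms (3/7)
7. 952.381ms @ 18/7 + 158.73ms (3/7)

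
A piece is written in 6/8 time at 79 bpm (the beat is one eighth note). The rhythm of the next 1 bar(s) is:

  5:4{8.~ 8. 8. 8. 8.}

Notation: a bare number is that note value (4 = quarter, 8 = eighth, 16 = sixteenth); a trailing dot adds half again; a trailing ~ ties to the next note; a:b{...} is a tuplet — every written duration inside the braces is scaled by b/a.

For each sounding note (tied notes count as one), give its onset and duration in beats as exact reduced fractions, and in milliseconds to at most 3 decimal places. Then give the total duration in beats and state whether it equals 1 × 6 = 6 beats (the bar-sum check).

1) 0.0ms=0b +1822.785ms=12/5b
2) 1822.785ms=12/5b +911.392ms=6/5b
3) 2734.177ms=18/5b +911.392ms=6/5b
4) 3645.57ms=24/5b +911.392ms=6/5b
Σ=6b of 6 (79bpm 6/8) — PASS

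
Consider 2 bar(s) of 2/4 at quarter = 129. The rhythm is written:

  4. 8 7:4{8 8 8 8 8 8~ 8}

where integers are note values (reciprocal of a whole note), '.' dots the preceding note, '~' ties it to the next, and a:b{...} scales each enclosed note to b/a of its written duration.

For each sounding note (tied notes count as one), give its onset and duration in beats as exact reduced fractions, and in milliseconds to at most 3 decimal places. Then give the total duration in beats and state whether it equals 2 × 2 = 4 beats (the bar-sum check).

1) 0.0ms=0b +697.674ms=3/2b
2) 697.674ms=3/2b +232.558ms=1/2b
3) 930.233ms=2b +132.89ms=2/7b
4) 1063.123ms=16/7b +132.89ms=2/7b
5) 1196.013ms=18/7b +132.89ms=2/7b
6) 1328.904ms=20/7b +132.89ms=2/7b
7) 1461.794ms=22/7b +132.89ms=2/7b
8) 1594.684ms=24/7b +265.781ms=4/7b
Σ=4b of 4 (129bpm 2/4) — PASS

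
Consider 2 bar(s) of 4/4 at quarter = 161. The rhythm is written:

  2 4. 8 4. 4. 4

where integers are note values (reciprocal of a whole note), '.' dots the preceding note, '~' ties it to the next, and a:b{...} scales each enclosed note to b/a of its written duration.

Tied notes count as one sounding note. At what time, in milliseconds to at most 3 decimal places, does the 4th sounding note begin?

note 4 onset = 4b = 1490.683ms

1. 0.0ms @ 0 + 745.342ms (2)
2. 745.342ms @ 2 + 559.006ms (3/2)
3. 1304.348ms @ 7/2 + 186.335ms (1/2)
4. 1490.683ms @ 4 + 559.006ms (3/2)
5. 2049.689ms @ 11/2 + 559.006ms (3/2)
6. 2608.696ms @ 7 + 372.671ms (1)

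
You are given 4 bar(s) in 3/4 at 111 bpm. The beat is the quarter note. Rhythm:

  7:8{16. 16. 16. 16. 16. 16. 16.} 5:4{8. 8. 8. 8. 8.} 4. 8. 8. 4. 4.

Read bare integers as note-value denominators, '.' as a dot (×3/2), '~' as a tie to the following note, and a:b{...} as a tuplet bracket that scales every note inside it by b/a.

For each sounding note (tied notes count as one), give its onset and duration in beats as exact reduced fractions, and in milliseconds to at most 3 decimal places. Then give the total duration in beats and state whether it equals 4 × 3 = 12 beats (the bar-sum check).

1) 0.0ms=0b +231.66ms=3/7b
2) 231.66ms=3/7b +231.66ms=3/7b
3) 463.32ms=6/7b +231.66ms=3/7b
4) 694.981ms=9/7b +231.66ms=3/7b
5) 926.641ms=12/7b +231.66ms=3/7b
6) 1158.301ms=15/7b +231.66ms=3/7b
7) 1389.961ms=18/7b +231.66ms=3/7b
8) 1621.622ms=3b +324.324ms=3/5b
9) 1945.946ms=18/5b +324.324ms=3/5b
10) 2270.27ms=21/5b +324.324ms=3/5b
11) 2594.595ms=24/5b +324.324ms=3/5b
12) 2918.919ms=27/5b +324.324ms=3/5b
13) 3243.243ms=6b +810.811ms=3/2b
14) 4054.054ms=15/2b +405.405ms=3/4b
15) 4459.459ms=33/4b +405.405ms=3/4b
16) 4864.865ms=9b +810.811ms=3/2b
17) 5675.676ms=21/2b +810.811ms=3/2b
Σ=12b of 12 (111bpm 3/4) — PASS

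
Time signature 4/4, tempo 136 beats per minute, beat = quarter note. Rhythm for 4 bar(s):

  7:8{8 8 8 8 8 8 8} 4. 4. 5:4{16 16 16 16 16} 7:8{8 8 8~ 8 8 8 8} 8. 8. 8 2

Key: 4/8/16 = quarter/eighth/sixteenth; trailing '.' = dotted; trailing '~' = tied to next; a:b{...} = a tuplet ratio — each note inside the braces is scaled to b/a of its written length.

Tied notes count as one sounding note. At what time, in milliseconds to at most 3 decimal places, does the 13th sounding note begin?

note 13 onset = 38/5b = 3352.941ms

1. 0.0ms @ 0 + 252.101ms (4/7)
2. 252.101ms @ 4/7 + 252.101ms (4/7)
3. 504.202ms @ 8/7 + 252.101ms (4/7)
4. 756.303ms @ 12/7 + 252.101ms (4/7)
5. 1008.403ms @ 16/7 + 252.101ms (4/7)
6. 1260.504ms @ 20/7 + 252.101ms (4/7)
7. 1512.605ms @ 24/7 + 252.101ms (4/7)
8. 1764.706ms @ 4 + 661.765ms (3/2)
9. 2426.471ms @ 11/2 + 661.765ms (3/2)
10. 3088.235ms @ 7 + 88.235ms (1/5)
11. 3176.471ms @ 36/5 + 88.235ms (1/5)
12. 3264.706ms @ 37/5 + 88.235ms (1/5)
13. 3352.941ms @ 38/5 + 88.235ms (1/5)
14. 3441.176ms @ 39/5 + 88.235ms (1/5)
15. 3529.412ms @ 8 + 252.101ms (4/7)
16. 3781.513ms @ 60/7 + 252.101ms (4/7)
17. 4033.613ms @ 64/7 + 504.202ms (8/7)
18. 4537.815ms @ 72/7 + 252.101ms (4/7)
19. 4789.916ms @ 76/7 + 252.101ms (4/7)
20. 5042.017ms @ 80/7 + 252.101ms (4/7)
21. 5294.118ms @ 12 + 330.882ms (3/4)
22. 5625.0ms @ 51/4 + 330.882ms (3/4)
23. 5955.882ms @ 27/2 + 220.588ms (1/2)
24. 6176.471ms @ 14 + 882.353ms (2)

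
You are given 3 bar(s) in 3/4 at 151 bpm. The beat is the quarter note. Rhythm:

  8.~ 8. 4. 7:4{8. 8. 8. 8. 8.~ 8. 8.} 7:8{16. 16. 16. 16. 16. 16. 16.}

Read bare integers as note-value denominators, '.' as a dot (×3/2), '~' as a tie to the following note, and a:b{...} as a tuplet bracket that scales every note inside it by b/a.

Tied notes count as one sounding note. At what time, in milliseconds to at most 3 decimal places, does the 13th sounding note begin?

note 13 onset = 54/7b = 3065.279ms

1. 0.0ms @ 0 + 596.026ms (3/2)
2. 596.026ms @ 3/2 + 596.026ms (3/2)
3. 1192.053ms @ 3 + 170.293ms (3/7)
4. 1362.346ms @ 24/7 + 170.293ms (3/7)
5. 1532.64ms @ 27/7 + 170.293ms (3/7)
6. 1702.933ms @ 30/7 + 170.293ms (3/7)
7. 1873.226ms @ 33/7 + 340.587ms (6/7)
8. 2213.813ms @ 39/7 + 170.293ms (3/7)
9. 2384.106ms @ 6 + 170.293ms (3/7)
10. 2554.399ms @ 45/7 + 170.293ms (3/7)
11. 2724.693ms @ 48/7 + 170.293ms (3/7)
12. 2894.986ms @ 51/7 + 170.293ms (3/7)
13. 3065.279ms @ 54/7 + 170.293ms (3/7)
14. 3235.572ms @ 57/7 + 170.293ms (3/7)
15. 3405.866ms @ 60/7 + 170.293ms (3/7)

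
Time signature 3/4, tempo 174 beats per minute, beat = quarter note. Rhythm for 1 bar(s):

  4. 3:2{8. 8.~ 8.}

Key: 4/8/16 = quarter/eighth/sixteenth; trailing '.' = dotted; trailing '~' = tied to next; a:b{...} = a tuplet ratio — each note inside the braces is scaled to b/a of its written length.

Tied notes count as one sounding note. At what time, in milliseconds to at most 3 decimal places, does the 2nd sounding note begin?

note 2 onset = 3/2b = 517.241ms

1. 0.0ms @ 0 + 517.241ms (3/2)
2. 517.241ms @ 3/2 + 172.414ms (1/2)
3. 689.655ms @ 2 + 344.828ms (1)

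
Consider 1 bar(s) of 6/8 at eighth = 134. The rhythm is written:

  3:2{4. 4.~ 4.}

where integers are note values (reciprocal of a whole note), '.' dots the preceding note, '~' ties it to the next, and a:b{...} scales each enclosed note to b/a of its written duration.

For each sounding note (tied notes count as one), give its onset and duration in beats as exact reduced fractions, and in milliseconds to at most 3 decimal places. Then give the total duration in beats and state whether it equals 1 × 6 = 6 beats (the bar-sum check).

1) 0.0ms=0b +895.522ms=2b
2) 895.522ms=2b +1791.045ms=4b
Σ=6b of 6 (134bpm 6/8) — PASS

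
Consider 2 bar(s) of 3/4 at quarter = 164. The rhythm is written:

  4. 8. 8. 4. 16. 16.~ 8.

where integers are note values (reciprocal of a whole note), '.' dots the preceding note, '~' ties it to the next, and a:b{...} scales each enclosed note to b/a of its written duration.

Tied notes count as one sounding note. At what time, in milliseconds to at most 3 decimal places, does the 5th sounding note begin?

note 5 onset = 9/2b = 1646.341ms

1. 0.0ms @ 0 + 548.78ms (3/2)
2. 548.78ms @ 3/2 + 274.39ms (3/4)
3. 823.171ms @ 9/4 + 274.39ms (3/4)
4. 1097.561ms @ 3 + 548.78ms (3/2)
5. 1646.341ms @ 9/2 + 137.195ms (3/8)
6. 1783.537ms @ 39/8 + 411.585ms (9/8)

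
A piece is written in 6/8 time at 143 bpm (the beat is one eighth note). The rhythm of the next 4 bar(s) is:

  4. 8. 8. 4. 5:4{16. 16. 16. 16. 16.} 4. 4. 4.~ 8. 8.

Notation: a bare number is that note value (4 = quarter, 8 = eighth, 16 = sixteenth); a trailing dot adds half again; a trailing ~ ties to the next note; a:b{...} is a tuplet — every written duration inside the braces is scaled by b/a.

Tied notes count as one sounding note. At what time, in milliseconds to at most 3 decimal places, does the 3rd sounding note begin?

1. 0.0ms @ 0 + 1258.741ms (3)
2. 1258.741ms @ 3 + 629.371ms (3/2)
3. 1888.112ms @ 9/2 + 629.371ms (3/2)
4. 2517.483ms @ 6 + 1258.741ms (3)
5. 3776.224ms @ 9 + 251.748ms (3/5)
6. 4027.972ms @ 48/5 + 251.748ms (3/5)
7. 4279.72ms @ 51/5 + 251.748ms (3/5)
8. 4531.469ms @ 54/5 + 251.748ms (3/5)
9. 4783.217ms @ 57/5 + 251.748ms (3/5)
10. 5034.965ms @ 12 + 1258.741ms (3)
11. 6293.706ms @ 15 + 1258.741ms (3)
12. 7552.448ms @ 18 + 1888.112ms (9/2)
13. 9440.559ms @ 45/2 + 629.371ms (3/2)

note 3 onset = 9/2b = 1888.112ms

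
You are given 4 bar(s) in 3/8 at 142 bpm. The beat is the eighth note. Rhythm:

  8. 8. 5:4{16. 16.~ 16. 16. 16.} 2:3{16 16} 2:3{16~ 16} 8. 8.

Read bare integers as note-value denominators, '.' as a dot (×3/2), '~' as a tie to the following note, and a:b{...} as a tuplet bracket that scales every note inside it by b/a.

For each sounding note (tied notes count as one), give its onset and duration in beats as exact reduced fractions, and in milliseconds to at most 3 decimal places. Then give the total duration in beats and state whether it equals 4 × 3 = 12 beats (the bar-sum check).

1) 0.0ms=0b +633.803ms=3/2b
2) 633.803ms=3/2b +633.803ms=3/2b
3) 1267.606ms=3b +253.521ms=3/5b
4) 1521.127ms=18/5b +507.042ms=6/5b
5) 2028.169ms=24/5b +253.521ms=3/5b
6) 2281.69ms=27/5b +253.521ms=3/5b
7) 2535.211ms=6b +316.901ms=3/4b
8) 2852.113ms=27/4b +316.901ms=3/4b
9) 3169.014ms=15/2b +633.803ms=3/2b
10) 3802.817ms=9b +633.803ms=3/2b
11) 4436.62ms=21/2b +633.803ms=3/2b
Σ=12b of 12 (142bpm 3/8) — PASS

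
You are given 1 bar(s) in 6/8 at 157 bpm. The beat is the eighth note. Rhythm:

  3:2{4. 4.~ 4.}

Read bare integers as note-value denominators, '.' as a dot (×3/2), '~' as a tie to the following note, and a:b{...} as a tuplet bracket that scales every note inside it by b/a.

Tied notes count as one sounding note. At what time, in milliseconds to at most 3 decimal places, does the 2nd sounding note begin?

note 2 onset = 2b = 764.331ms

1. 0.0ms @ 0 + 764.331ms (2)
2. 764.331ms @ 2 + 1528.662ms (4)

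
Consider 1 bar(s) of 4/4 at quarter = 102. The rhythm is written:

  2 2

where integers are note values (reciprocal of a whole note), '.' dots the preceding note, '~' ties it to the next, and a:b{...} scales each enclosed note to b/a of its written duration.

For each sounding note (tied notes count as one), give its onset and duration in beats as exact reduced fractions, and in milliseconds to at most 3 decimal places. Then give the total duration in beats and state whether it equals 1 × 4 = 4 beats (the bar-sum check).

1) 0.0ms=0b +1176.471ms=2b
2) 1176.471ms=2b +1176.471ms=2b
Σ=4b of 4 (102bpm 4/4) — PASS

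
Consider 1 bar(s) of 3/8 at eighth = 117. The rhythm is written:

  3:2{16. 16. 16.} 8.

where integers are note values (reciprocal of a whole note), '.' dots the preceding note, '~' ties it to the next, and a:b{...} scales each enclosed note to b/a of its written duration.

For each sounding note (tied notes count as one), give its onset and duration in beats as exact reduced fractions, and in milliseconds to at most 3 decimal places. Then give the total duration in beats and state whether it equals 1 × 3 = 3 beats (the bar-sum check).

1) 0.0ms=0b +256.41ms=1/2b
2) 256.41ms=1/2b +256.41ms=1/2b
3) 512.821ms=1b +256.41ms=1/2b
4) 769.231ms=3/2b +769.231ms=3/2b
Σ=3b of 3 (117bpm 3/8) — PASS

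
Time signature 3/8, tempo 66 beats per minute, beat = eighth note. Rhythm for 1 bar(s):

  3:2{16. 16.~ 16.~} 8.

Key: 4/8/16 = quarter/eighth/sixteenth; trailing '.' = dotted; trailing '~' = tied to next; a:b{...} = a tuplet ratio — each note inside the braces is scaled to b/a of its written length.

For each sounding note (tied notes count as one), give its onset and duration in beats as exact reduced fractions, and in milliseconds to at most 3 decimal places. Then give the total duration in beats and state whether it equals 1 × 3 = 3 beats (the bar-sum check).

1) 0.0ms=0b +454.545ms=1/2b
2) 454.545ms=1/2b +2272.727ms=5/2b
Σ=3b of 3 (66bpm 3/8) — PASS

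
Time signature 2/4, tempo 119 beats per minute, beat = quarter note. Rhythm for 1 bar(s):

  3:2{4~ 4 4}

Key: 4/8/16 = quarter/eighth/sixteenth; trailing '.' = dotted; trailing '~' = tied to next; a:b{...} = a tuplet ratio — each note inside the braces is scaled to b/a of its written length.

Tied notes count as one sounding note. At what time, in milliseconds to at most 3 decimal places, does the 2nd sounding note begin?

1. 0.0ms @ 0 + 672.269ms (4/3)
2. 672.269ms @ 4/3 + 336.134ms (2/3)

note 2 onset = 4/3b = 672.269ms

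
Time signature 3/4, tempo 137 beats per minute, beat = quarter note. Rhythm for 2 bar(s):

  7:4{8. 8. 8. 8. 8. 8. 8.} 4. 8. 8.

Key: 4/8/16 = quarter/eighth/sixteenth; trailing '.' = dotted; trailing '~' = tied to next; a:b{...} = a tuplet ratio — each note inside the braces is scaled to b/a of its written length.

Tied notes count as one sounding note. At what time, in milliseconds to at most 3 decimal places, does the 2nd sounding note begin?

1. 0.0ms @ 0 + 187.696ms (3/7)
2. 187.696ms @ 3/7 + 187.696ms (3/7)
3. 375.391ms @ 6/7 + 187.696ms (3/7)
4. 563.087ms @ 9/7 + 187.696ms (3/7)
5. 750.782ms @ 12/7 + 187.696ms (3/7)
6. 938.478ms @ 15/7 + 187.696ms (3/7)
7. 1126.173ms @ 18/7 + 187.696ms (3/7)
8. 1313.869ms @ 3 + 656.934ms (3/2)
9. 1970.803ms @ 9/2 + 328.467ms (3/4)
10. 2299.27ms @ 21/4 + 328.467ms (3/4)

note 2 onset = 3/7b = 187.696ms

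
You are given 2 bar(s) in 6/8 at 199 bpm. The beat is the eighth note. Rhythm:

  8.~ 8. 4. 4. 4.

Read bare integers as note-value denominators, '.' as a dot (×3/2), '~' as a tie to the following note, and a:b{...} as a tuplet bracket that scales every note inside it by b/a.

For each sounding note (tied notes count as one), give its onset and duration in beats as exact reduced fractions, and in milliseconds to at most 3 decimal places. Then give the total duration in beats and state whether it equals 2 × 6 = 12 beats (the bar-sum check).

1) 0.0ms=0b +904.523ms=3b
2) 904.523ms=3b +904.523ms=3b
3) 1809.045ms=6b +904.523ms=3b
4) 2713.568ms=9b +904.523ms=3b
Σ=12b of 12 (199bpm 6/8) — PASS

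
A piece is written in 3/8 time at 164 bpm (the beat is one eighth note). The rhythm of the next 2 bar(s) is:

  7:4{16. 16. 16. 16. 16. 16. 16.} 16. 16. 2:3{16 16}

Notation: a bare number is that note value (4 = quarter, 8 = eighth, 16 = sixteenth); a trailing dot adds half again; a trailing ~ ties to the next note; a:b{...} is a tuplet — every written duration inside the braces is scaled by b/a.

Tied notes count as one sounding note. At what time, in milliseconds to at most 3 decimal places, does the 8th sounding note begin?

note 8 onset = 3b = 1097.561ms

1. 0.0ms @ 0 + 156.794ms (3/7)
2. 156.794ms @ 3/7 + 156.794ms (3/7)
3. 313.589ms @ 6/7 + 156.794ms (3/7)
4. 470.383ms @ 9/7 + 156.794ms (3/7)
5. 627.178ms @ 12/7 + 156.794ms (3/7)
6. 783.972ms @ 15/7 + 156.794ms (3/7)
7. 940.767ms @ 18/7 + 156.794ms (3/7)
8. 1097.561ms @ 3 + 274.39ms (3/4)
9. 1371.951ms @ 15/4 + 274.39ms (3/4)
10. 1646.341ms @ 9/2 + 274.39ms (3/4)
11. 1920.732ms @ 21/4 + 274.39ms (3/4)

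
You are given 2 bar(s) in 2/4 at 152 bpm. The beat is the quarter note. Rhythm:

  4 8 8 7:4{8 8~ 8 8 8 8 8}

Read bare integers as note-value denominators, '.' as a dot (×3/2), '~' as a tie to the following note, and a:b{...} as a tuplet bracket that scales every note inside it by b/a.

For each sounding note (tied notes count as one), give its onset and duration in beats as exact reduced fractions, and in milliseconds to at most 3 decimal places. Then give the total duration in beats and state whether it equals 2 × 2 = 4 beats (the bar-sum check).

1) 0.0ms=0b +394.737ms=1b
2) 394.737ms=1b +197.368ms=1/2b
3) 592.105ms=3/2b +197.368ms=1/2b
4) 789.474ms=2b +112.782ms=2/7b
5) 902.256ms=16/7b +225.564ms=4/7b
6) 1127.82ms=20/7b +112.782ms=2/7b
7) 1240.602ms=22/7b +112.782ms=2/7b
8) 1353.383ms=24/7b +112.782ms=2/7b
9) 1466.165ms=26/7b +112.782ms=2/7b
Σ=4b of 4 (152bpm 2/4) — PASS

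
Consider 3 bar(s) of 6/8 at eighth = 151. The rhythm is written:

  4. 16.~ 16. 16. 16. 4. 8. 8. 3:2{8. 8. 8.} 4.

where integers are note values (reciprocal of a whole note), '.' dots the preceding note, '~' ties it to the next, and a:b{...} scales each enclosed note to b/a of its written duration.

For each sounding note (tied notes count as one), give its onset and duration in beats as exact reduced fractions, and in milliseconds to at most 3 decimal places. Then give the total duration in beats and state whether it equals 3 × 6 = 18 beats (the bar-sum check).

1) 0.0ms=0b +1192.053ms=3b
2) 1192.053ms=3b +596.026ms=3/2b
3) 1788.079ms=9/2b +298.013ms=3/4b
4) 2086.093ms=21/4b +298.013ms=3/4b
5) 2384.106ms=6b +1192.053ms=3b
6) 3576.159ms=9b +596.026ms=3/2b
7) 4172.185ms=21/2b +596.026ms=3/2b
8) 4768.212ms=12b +397.351ms=1b
9) 5165.563ms=13b +397.351ms=1b
10) 5562.914ms=14b +397.351ms=1b
11) 5960.265ms=15b +1192.053ms=3b
Σ=18b of 18 (151bpm 6/8) — PASS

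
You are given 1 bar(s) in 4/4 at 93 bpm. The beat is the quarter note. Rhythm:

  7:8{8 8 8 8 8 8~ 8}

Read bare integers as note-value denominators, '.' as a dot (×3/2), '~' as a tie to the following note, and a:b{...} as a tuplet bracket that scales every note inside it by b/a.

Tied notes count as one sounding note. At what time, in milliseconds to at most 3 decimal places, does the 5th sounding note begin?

note 5 onset = 16/7b = 1474.654ms

1. 0.0ms @ 0 + 368.664ms (4/7)
2. 368.664ms @ 4/7 + 368.664ms (4/7)
3. 737.327ms @ 8/7 + 368.664ms (4/7)
4. 1105.991ms @ 12/7 + 368.664ms (4/7)
5. 1474.654ms @ 16/7 + 368.664ms (4/7)
6. 1843.318ms @ 20/7 + 737.327ms (8/7)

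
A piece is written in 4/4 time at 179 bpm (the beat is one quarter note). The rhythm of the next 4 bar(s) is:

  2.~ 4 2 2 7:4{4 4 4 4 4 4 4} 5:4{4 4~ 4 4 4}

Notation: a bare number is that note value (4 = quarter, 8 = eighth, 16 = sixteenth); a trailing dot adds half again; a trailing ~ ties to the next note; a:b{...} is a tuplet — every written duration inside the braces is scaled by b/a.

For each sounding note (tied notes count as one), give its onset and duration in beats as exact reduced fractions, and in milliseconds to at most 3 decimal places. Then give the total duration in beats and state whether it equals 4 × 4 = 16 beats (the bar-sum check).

1) 0.0ms=0b +1340.782ms=4b
2) 1340.782ms=4b +670.391ms=2b
3) 2011.173ms=6b +670.391ms=2b
4) 2681.564ms=8b +191.54ms=4/7b
5) 2873.105ms=60/7b +191.54ms=4/7b
6) 3064.645ms=64/7b +191.54ms=4/7b
7) 3256.185ms=68/7b +191.54ms=4/7b
8) 3447.725ms=72/7b +191.54ms=4/7b
9) 3639.266ms=76/7b +191.54ms=4/7b
10) 3830.806ms=80/7b +191.54ms=4/7b
11) 4022.346ms=12b +268.156ms=4/5b
12) 4290.503ms=64/5b +536.313ms=8/5b
13) 4826.816ms=72/5b +268.156ms=4/5b
14) 5094.972ms=76/5b +268.156ms=4/5b
Σ=16b of 16 (179bpm 4/4) — PASS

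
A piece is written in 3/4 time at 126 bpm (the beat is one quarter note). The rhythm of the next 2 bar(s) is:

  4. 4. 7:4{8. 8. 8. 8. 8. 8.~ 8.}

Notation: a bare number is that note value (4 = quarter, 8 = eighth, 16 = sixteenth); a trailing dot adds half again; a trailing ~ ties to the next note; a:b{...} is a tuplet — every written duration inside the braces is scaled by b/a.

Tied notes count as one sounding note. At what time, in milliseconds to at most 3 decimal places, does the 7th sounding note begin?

1. 0.0ms @ 0 + 714.286ms (3/2)
2. 714.286ms @ 3/2 + 714.286ms (3/2)
3. 1428.571ms @ 3 + 204.082ms (3/7)
4. 1632.653ms @ 24/7 + 204.082ms (3/7)
5. 1836.735ms @ 27/7 + 204.082ms (3/7)
6. 2040.816ms @ 30/7 + 204.082ms (3/7)
7. 2244.898ms @ 33/7 + 204.082ms (3/7)
8. 2448.98ms @ 36/7 + 408.163ms (6/7)

note 7 onset = 33/7b = 2244.898ms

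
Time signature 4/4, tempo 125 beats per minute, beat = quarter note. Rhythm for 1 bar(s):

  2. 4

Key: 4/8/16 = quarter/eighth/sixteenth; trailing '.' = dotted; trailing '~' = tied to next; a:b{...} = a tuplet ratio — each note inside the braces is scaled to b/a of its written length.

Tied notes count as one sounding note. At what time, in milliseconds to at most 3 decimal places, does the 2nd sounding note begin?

1. 0.0ms @ 0 + 1440.0ms (3)
2. 1440.0ms @ 3 + 480.0ms (1)

note 2 onset = 3b = 1440.0ms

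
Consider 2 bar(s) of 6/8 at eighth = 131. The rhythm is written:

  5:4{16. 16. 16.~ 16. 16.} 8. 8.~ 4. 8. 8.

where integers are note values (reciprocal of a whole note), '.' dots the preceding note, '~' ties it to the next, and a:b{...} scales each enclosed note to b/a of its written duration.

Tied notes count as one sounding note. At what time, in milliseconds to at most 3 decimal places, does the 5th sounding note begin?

note 5 onset = 3b = 1374.046ms

1. 0.0ms @ 0 + 274.809ms (3/5)
2. 274.809ms @ 3/5 + 274.809ms (3/5)
3. 549.618ms @ 6/5 + 549.618ms (6/5)
4. 1099.237ms @ 12/5 + 274.809ms (3/5)
5. 1374.046ms @ 3 + 687.023ms (3/2)
6. 2061.069ms @ 9/2 + 2061.069ms (9/2)
7. 4122.137ms @ 9 + 687.023ms (3/2)
8. 4809.16ms @ 21/2 + 687.023ms (3/2)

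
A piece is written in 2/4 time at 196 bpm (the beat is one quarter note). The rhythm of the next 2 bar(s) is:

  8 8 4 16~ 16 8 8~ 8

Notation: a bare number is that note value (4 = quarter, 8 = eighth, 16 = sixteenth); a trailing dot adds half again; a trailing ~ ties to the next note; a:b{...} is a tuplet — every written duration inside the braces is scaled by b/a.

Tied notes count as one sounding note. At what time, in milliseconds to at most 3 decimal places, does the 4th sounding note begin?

note 4 onset = 2b = 612.245ms

1. 0.0ms @ 0 + 153.061ms (1/2)
2. 153.061ms @ 1/2 + 153.061ms (1/2)
3. 306.122ms @ 1 + 306.122ms (1)
4. 612.245ms @ 2 + 153.061ms (1/2)
5. 765.306ms @ 5/2 + 153.061ms (1/2)
6. 918.367ms @ 3 + 306.122ms (1)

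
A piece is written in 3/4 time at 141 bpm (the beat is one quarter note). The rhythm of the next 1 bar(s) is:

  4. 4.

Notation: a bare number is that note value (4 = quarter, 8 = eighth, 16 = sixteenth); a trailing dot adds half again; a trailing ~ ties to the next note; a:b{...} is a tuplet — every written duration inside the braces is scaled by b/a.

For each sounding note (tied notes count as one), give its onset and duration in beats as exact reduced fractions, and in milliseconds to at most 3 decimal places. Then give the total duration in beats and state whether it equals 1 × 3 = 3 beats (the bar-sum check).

1) 0.0ms=0b +638.298ms=3/2b
2) 638.298ms=3/2b +638.298ms=3/2b
Σ=3b of 3 (141bpm 3/4) — PASS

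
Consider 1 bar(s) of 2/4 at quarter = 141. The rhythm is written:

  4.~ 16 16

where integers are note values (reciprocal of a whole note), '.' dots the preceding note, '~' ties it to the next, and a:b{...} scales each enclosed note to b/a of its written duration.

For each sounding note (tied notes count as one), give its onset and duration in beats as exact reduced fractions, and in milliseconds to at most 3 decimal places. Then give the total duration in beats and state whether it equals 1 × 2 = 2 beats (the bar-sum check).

1) 0.0ms=0b +744.681ms=7/4b
2) 744.681ms=7/4b +106.383ms=1/4b
Σ=2b of 2 (141bpm 2/4) — PASS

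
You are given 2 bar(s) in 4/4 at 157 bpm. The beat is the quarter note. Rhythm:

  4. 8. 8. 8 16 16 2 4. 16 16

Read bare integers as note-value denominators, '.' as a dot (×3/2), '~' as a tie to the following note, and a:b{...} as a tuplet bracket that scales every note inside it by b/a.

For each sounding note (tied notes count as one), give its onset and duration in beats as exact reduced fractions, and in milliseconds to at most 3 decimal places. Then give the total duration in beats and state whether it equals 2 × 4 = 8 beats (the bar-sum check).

1) 0.0ms=0b +573.248ms=3/2b
2) 573.248ms=3/2b +286.624ms=3/4b
3) 859.873ms=9/4b +286.624ms=3/4b
4) 1146.497ms=3b +191.083ms=1/2b
5) 1337.58ms=7/2b +95.541ms=1/4b
6) 1433.121ms=15/4b +95.541ms=1/4b
7) 1528.662ms=4b +764.331ms=2b
8) 2292.994ms=6b +573.248ms=3/2b
9) 2866.242ms=15/2b +95.541ms=1/4b
10) 2961.783ms=31/4b +95.541ms=1/4b
Σ=8b of 8 (157bpm 4/4) — PASS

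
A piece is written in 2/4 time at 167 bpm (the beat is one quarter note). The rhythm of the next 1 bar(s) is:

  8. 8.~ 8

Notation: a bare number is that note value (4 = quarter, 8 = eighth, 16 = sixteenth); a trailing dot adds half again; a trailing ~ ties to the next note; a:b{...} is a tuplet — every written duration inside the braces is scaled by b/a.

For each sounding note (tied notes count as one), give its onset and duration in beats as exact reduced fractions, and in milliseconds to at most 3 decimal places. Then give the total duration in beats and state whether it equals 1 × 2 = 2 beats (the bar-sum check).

1) 0.0ms=0b +269.461ms=3/4b
2) 269.461ms=3/4b +449.102ms=5/4b
Σ=2b of 2 (167bpm 2/4) — PASS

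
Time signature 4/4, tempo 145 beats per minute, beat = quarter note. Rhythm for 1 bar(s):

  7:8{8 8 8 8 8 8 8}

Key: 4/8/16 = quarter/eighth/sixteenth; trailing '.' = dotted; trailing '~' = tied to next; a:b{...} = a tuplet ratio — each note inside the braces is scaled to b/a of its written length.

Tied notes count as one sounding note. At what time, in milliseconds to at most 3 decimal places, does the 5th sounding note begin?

note 5 onset = 16/7b = 945.813ms

1. 0.0ms @ 0 + 236.453ms (4/7)
2. 236.453ms @ 4/7 + 236.453ms (4/7)
3. 472.906ms @ 8/7 + 236.453ms (4/7)
4. 709.36ms @ 12/7 + 236.453ms (4/7)
5. 945.813ms @ 16/7 + 236.453ms (4/7)
6. 1182.266ms @ 20/7 + 236.453ms (4/7)
7. 1418.719ms @ 24/7 + 236.453ms (4/7)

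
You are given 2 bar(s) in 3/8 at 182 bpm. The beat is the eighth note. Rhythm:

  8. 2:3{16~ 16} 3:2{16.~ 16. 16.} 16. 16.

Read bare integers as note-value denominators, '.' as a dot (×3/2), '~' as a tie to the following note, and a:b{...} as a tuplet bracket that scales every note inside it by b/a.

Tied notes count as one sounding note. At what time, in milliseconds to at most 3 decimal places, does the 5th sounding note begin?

note 5 onset = 9/2b = 1483.516ms

1. 0.0ms @ 0 + 494.505ms (3/2)
2. 494.505ms @ 3/2 + 494.505ms (3/2)
3. 989.011ms @ 3 + 329.67ms (1)
4. 1318.681ms @ 4 + 164.835ms (1/2)
5. 1483.516ms @ 9/2 + 247.253ms (3/4)
6. 1730.769ms @ 21/4 + 247.253ms (3/4)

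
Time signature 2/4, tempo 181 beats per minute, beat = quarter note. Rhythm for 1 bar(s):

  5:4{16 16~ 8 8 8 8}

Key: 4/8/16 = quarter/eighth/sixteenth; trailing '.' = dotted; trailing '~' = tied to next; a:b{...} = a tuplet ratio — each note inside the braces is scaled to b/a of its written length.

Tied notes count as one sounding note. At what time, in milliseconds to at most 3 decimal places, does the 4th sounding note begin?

note 4 onset = 6/5b = 397.79ms

1. 0.0ms @ 0 + 66.298ms (1/5)
2. 66.298ms @ 1/5 + 198.895ms (3/5)
3. 265.193ms @ 4/5 + 132.597ms (2/5)
4. 397.79ms @ 6/5 + 132.597ms (2/5)
5. 530.387ms @ 8/5 + 132.597ms (2/5)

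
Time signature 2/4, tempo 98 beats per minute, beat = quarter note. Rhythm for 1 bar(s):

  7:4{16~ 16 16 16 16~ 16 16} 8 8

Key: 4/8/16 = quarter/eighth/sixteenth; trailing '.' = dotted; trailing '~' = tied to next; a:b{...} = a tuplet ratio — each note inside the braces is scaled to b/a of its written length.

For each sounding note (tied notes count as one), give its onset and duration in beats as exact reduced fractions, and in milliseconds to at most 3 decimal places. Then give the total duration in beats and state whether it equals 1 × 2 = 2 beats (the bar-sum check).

1) 0.0ms=0b +174.927ms=2/7b
2) 174.927ms=2/7b +87.464ms=1/7b
3) 262.391ms=3/7b +87.464ms=1/7b
4) 349.854ms=4/7b +174.927ms=2/7b
5) 524.781ms=6/7b +87.464ms=1/7b
6) 612.245ms=1b +306.122ms=1/2b
7) 918.367ms=3/2b +306.122ms=1/2b
Σ=2b of 2 (98bpm 2/4) — PASS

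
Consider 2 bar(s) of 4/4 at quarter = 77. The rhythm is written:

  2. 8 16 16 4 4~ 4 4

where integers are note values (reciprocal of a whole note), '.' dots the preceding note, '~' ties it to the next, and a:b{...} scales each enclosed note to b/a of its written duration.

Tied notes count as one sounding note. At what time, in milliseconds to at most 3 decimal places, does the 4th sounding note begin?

1. 0.0ms @ 0 + 2337.662ms (3)
2. 2337.662ms @ 3 + 389.61ms (1/2)
3. 2727.273ms @ 7/2 + 194.805ms (1/4)
4. 2922.078ms @ 15/4 + 194.805ms (1/4)
5. 3116.883ms @ 4 + 779.221ms (1)
6. 3896.104ms @ 5 + 1558.442ms (2)
7. 5454.545ms @ 7 + 779.221ms (1)

note 4 onset = 15/4b = 2922.078ms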